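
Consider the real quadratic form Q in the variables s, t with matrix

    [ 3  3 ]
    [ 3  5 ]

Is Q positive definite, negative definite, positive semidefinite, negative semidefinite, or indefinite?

Leading principal minors: Δ_1 = 3, Δ_2 = 6.
All leading principal minors are positive, so by Sylvester's criterion Q is positive definite.

positive definite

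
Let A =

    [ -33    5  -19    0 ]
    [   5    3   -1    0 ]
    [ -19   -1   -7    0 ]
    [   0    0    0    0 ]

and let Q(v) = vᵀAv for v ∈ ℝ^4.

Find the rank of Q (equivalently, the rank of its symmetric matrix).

3

Congruent diagonalization of A (simultaneous row and column reduction) yields pivots -33, 124/33, -2/31, 0.
So there are 1 positive, 2 negative, 1 zero pivots.
The rank is the number of nonzero pivots: 3.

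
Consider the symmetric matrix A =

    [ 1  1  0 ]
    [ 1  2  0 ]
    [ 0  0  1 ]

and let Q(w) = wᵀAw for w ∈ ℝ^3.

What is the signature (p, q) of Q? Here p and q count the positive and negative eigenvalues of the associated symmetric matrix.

Symmetric row and column elimination reduces A to a congruent diagonal form with pivots 1, 1, 1.
Counting signs: 3 positive.

(3, 0)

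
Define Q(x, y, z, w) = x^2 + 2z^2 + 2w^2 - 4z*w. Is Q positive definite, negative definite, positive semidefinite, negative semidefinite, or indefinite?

positive semidefinite

The associated matrix is A = [[1, 0, 0, 0], [0, 0, 0, 0], [0, 0, 2, -2], [0, 0, -2, 2]].
Applying the same elementary operations to the rows and columns of A produces a congruent diagonal matrix with entries 1, 0, 2, 0.
So there are 2 positive, 2 zero pivots.
Hence Q is positive semidefinite.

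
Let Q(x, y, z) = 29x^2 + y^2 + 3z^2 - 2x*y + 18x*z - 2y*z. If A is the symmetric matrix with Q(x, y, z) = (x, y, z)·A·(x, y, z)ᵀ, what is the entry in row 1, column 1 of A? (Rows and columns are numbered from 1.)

29

The coefficient of x^2 in Q is 29, and that is exactly A[1,1].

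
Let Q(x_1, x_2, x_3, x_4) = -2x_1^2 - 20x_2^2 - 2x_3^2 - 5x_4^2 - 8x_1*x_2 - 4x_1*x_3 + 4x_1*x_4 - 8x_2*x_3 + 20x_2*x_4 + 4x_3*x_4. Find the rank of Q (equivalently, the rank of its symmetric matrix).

2

Write A = [[-2, -4, -2, 2], [-4, -20, -4, 10], [-2, -4, -2, 2], [2, 10, 2, -5]].
Row-reducing A symmetrically gives the diagonal entries -2, -12, 0, 0.
That gives 2 negative, 2 zero pivots.
The rank is the number of nonzero pivots: 2.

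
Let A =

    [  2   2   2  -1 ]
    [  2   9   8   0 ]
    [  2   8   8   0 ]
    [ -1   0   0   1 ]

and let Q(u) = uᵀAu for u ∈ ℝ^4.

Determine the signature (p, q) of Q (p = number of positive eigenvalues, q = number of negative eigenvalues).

Symmetric row and column elimination reduces A to a congruent diagonal form with pivots 2, 7, 6/7, 1/3.
Counting signs: 4 positive.

(4, 0)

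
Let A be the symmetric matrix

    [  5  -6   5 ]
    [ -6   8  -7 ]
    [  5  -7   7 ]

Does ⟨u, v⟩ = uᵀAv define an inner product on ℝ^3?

yes

Leading principal minors: Δ_1 = 5, Δ_2 = 4, Δ_3 = 3.
All leading principal minors are positive, so by Sylvester's criterion Q is positive definite.
⟨·,·⟩ is an inner product exactly when A is positive definite.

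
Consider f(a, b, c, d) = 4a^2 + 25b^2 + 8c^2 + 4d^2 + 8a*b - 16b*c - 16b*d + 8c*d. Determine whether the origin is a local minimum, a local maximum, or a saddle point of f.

The Hessian at the origin is H = [[8, 8, 0, 0], [8, 50, -16, -16], [0, -16, 16, 8], [0, -16, 8, 8]].
Congruent diagonalization of H (simultaneous row and column reduction) yields pivots 8, 42, 208/21, 20/13.
So there are 4 positive pivots.
H is positive definite, so the origin is a strict local minimum.

local minimum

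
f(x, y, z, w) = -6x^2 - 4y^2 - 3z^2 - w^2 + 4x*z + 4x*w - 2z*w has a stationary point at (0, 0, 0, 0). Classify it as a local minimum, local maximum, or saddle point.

The Hessian at the origin is H = [[-12, 0, 4, 4], [0, -8, 0, 0], [4, 0, -6, -2], [4, 0, -2, -2]].
Congruent diagonalization of H (simultaneous row and column reduction) yields pivots -12, -8, -14/3, -4/7.
That gives 4 negative pivots.
H is negative definite, so the origin is a strict local maximum.

local maximum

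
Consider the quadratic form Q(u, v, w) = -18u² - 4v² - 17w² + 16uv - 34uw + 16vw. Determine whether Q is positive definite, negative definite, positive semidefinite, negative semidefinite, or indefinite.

negative definite

The symmetric matrix of Q is A = [[-18, 8, -17], [8, -4, 8], [-17, 8, -17]].
Leading principal minors: Δ_1 = -18, Δ_2 = 8, Δ_3 = -4.
The signs alternate starting with Δ_1 < 0, so by Sylvester's criterion Q is negative definite.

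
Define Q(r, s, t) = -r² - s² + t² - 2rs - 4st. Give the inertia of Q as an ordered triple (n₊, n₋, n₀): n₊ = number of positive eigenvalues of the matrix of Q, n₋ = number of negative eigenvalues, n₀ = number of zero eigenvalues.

(1, 2, 0)

The symmetric matrix is A = [[-1, -1, 0], [-1, -1, -2], [0, -2, 1]].
By Sylvester's law of inertia any congruent diagonalization of A has 1 positive, 2 negative and 0 zero entries.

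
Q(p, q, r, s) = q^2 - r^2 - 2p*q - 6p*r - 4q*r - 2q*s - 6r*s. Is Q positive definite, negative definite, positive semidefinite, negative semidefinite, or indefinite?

indefinite

The symmetric matrix is A = [[0, -1, -3, 0], [-1, 1, -2, -1], [-3, -2, -1, -3], [0, -1, -3, 0]].
A is congruent to a diagonal matrix with 2 positive, 1 negative and 1 zero entries, so Q is indefinite.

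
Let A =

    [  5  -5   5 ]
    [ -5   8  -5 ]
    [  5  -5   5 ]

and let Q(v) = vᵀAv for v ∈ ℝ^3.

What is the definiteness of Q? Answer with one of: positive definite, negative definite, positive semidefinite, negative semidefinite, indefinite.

Symmetric row and column elimination reduces A to a congruent diagonal form with pivots 5, 3, 0.
So there are 2 positive, 1 zero pivots.
Hence Q is positive semidefinite.

positive semidefinite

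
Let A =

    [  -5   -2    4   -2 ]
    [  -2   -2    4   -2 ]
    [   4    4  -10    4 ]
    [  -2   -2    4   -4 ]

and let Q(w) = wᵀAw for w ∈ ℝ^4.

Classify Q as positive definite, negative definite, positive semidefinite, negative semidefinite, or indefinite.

Congruent diagonalization of A (simultaneous row and column reduction) yields pivots -5, -6/5, -2, -2.
Counting signs: 4 negative.
Hence Q is negative definite.

negative definite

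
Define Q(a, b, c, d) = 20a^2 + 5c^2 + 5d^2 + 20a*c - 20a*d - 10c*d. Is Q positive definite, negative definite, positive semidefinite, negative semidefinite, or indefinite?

The associated matrix is A = [[20, 0, 10, -10], [0, 0, 0, 0], [10, 0, 5, -5], [-10, 0, -5, 5]].
Congruent diagonalization of A (simultaneous row and column reduction) yields pivots 20, 0, 0, 0.
So there are 1 positive, 3 zero pivots.
Hence Q is positive semidefinite.

positive semidefinite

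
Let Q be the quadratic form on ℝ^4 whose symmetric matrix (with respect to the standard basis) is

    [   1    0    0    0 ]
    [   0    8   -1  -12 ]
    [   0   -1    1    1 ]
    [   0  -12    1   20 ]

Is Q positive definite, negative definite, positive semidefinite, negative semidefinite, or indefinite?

positive definite

Leading principal minors: Δ_1 = 1, Δ_2 = 8, Δ_3 = 7, Δ_4 = 12.
All leading principal minors are positive, so by Sylvester's criterion Q is positive definite.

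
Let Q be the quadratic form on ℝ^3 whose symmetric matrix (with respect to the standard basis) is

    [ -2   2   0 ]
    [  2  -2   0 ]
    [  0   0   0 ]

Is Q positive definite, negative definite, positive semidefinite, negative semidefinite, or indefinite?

Applying the same elementary operations to the rows and columns of A produces a congruent diagonal matrix with entries -2, 0, 0.
So there are 1 negative, 2 zero pivots.
Hence Q is negative semidefinite.

negative semidefinite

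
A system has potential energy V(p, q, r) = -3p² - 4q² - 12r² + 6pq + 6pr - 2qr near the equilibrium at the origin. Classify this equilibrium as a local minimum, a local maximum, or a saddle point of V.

The Hessian at the origin is H = [[-6, 6, 6], [6, -8, -2], [6, -2, -24]].
An LDLᵀ factorisation of H has diagonal entries -6, -2, -10.
Counting signs: 3 negative.
H is negative definite, so the origin is a strict local maximum.

local maximum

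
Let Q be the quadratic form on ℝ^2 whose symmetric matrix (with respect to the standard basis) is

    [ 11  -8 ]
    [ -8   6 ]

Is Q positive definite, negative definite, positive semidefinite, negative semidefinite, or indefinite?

Leading principal minors: Δ_1 = 11, Δ_2 = 2.
All leading principal minors are positive, so by Sylvester's criterion Q is positive definite.

positive definite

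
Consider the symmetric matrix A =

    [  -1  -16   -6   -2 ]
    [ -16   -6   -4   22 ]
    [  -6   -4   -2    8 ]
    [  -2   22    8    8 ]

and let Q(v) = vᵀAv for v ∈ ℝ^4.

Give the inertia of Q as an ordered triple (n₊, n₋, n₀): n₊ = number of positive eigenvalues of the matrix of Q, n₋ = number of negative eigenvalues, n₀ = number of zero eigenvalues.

(3, 1, 0)

Symmetric row and column elimination reduces A to a congruent diagonal form with pivots -1, 250, 18/125, 2/9.
Counting signs: 3 positive, 1 negative.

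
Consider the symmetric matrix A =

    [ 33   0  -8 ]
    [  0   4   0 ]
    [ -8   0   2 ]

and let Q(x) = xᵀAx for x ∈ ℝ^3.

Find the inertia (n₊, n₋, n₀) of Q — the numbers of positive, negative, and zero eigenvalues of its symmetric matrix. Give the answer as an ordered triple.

(3, 0, 0)

An LDLᵀ factorisation of A has diagonal entries 33, 4, 2/33.
Counting signs: 3 positive.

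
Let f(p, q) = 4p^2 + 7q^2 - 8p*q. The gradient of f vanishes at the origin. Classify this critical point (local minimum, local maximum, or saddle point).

The Hessian at the origin is H = [[8, -8], [-8, 14]].
det H = 8·14 − (-8)² = 48 > 0 and H[1,1] = 8 > 0, so H is positive definite.
Therefore the origin is a local minimum.

local minimum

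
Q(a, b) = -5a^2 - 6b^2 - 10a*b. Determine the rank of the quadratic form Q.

The associated matrix is A = [[-5, -5], [-5, -6]].
Symmetric row and column elimination reduces A to a congruent diagonal form with pivots -5, -1.
Counting signs: 2 negative.
The rank is the number of nonzero pivots: 2.

2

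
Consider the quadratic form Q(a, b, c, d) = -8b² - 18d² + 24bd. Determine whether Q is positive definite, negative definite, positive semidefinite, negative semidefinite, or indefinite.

negative semidefinite

The associated matrix is A = [[0, 0, 0, 0], [0, -8, 0, 12], [0, 0, 0, 0], [0, 12, 0, -18]].
Symmetric row and column elimination reduces A to a congruent diagonal form with pivots 0, -8, 0, 0.
So there are 1 negative, 3 zero pivots.
Hence Q is negative semidefinite.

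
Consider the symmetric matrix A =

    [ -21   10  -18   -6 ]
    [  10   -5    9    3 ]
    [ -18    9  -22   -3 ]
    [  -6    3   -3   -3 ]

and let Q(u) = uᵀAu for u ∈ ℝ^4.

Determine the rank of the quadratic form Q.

4

Applying the same elementary operations to the rows and columns of A produces a congruent diagonal matrix with entries -21, -5/21, -29/5, -6/29.
Counting signs: 4 negative.
The rank is the number of nonzero pivots: 4.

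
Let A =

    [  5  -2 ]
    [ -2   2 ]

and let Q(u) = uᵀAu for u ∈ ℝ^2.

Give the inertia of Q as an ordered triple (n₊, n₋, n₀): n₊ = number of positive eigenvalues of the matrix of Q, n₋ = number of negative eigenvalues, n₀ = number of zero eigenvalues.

(2, 0, 0)

Row-reducing A symmetrically gives the diagonal entries 5, 6/5.
So there are 2 positive pivots.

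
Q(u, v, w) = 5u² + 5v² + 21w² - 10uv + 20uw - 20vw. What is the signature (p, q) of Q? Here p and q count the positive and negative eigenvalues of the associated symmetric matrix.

(2, 0)

The symmetric matrix is A = [[5, -5, 10], [-5, 5, -10], [10, -10, 21]].
Applying the same elementary operations to the rows and columns of A produces a congruent diagonal matrix with entries 5, 0, 1.
Counting signs: 2 positive, 1 zero.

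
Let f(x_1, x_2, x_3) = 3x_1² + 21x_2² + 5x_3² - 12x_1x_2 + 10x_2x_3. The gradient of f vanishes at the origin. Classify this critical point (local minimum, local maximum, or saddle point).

local minimum

The Hessian at the origin is H = [[6, -12, 0], [-12, 42, 10], [0, 10, 10]].
Symmetric row and column elimination reduces H to a congruent diagonal form with pivots 6, 18, 40/9.
That gives 3 positive pivots.
H is positive definite, so the origin is a strict local minimum.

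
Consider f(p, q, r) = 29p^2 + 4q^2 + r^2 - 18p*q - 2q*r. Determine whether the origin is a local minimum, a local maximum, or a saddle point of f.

local minimum

The Hessian at the origin is H = [[58, -18, 0], [-18, 8, -2], [0, -2, 2]].
An LDLᵀ factorisation of H has diagonal entries 58, 70/29, 12/35.
That gives 3 positive pivots.
H is positive definite, so the origin is a strict local minimum.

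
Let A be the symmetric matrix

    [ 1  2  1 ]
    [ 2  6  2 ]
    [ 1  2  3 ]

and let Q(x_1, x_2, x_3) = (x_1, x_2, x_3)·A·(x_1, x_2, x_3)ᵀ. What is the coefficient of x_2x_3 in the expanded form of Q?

The coefficient of x_2x_3 is A[2,3] + A[3,2] = 2·2 = 4.

4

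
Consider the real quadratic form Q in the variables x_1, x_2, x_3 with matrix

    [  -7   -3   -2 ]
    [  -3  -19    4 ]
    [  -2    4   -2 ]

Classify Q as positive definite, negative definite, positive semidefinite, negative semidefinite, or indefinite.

Leading principal minors: Δ_1 = -7, Δ_2 = 124, Δ_3 = -12.
The signs alternate starting with Δ_1 < 0, so by Sylvester's criterion Q is negative definite.

negative definite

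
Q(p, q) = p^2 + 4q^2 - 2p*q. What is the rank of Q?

Write A = [[1, -1], [-1, 4]].
Symmetric row and column elimination reduces A to a congruent diagonal form with pivots 1, 3.
So there are 2 positive pivots.
The rank is the number of nonzero pivots: 2.

2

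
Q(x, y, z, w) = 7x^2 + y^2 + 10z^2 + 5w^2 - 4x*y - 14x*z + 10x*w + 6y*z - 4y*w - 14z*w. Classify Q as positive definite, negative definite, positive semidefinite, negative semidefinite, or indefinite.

The associated matrix is A = [[7, -2, -7, 5], [-2, 1, 3, -2], [-7, 3, 10, -7], [5, -2, -7, 5]].
Row-reducing A symmetrically gives the diagonal entries 7, 3/7, 2/3, 0.
Counting signs: 3 positive, 1 zero.
Hence Q is positive semidefinite.

positive semidefinite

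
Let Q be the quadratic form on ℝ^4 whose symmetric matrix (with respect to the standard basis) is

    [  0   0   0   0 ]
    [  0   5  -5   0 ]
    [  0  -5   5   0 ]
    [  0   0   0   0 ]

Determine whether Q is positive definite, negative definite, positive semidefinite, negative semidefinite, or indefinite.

Congruent diagonalization of A (simultaneous row and column reduction) yields pivots 0, 5, 0, 0.
Counting signs: 1 positive, 3 zero.
Hence Q is positive semidefinite.

positive semidefinite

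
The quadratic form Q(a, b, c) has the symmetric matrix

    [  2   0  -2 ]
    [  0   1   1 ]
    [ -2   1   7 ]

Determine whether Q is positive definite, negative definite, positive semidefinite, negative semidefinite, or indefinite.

Leading principal minors: Δ_1 = 2, Δ_2 = 2, Δ_3 = 8.
All leading principal minors are positive, so by Sylvester's criterion Q is positive definite.

positive definite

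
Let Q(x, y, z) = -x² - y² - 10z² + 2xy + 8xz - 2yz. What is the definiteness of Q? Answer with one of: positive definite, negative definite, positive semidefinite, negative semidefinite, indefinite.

The symmetric matrix is A = [[-1, 1, 4], [1, -1, -1], [4, -1, -10]].
A is congruent to a diagonal matrix with 1 positive, 2 negative and 0 zero entries, so Q is indefinite.

indefinite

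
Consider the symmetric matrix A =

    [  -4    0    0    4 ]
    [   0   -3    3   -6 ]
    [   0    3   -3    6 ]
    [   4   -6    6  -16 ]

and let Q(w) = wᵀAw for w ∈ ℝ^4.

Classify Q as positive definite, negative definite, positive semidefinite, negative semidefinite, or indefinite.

negative semidefinite

Congruent diagonalization of A (simultaneous row and column reduction) yields pivots -4, -3, 0, 0.
Counting signs: 2 negative, 2 zero.
Hence Q is negative semidefinite.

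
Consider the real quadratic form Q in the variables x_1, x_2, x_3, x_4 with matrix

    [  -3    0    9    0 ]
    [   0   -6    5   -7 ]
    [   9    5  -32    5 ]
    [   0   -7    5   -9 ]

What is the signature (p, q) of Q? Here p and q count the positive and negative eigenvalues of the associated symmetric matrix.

(0, 3)

Symmetric row and column elimination reduces A to a congruent diagonal form with pivots -3, -6, -5/6, 0.
So there are 3 negative, 1 zero pivots.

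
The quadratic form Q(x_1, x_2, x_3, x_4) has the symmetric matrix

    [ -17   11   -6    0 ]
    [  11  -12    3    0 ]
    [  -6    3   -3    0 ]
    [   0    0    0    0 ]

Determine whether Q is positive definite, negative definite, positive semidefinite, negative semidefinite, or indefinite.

Row-reducing A symmetrically gives the diagonal entries -17, -83/17, -60/83, 0.
Counting signs: 3 negative, 1 zero.
Hence Q is negative semidefinite.

negative semidefinite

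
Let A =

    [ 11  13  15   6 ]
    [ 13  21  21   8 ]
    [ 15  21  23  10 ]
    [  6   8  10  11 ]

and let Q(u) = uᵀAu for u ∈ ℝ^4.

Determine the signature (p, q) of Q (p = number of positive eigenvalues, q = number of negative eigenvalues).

(4, 0)

An LDLᵀ factorisation of A has diagonal entries 11, 62/11, 20/31, 5.
So there are 4 positive pivots.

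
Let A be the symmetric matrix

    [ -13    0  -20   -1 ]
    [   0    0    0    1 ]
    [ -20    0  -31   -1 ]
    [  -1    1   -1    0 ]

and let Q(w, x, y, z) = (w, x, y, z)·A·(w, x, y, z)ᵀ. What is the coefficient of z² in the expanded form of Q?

0

The coefficient of z² is the diagonal entry A[4,4] = 0.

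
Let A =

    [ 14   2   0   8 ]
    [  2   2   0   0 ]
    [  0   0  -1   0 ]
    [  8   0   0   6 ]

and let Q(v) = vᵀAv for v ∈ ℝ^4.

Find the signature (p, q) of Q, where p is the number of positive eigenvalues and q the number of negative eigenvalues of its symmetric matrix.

Congruent diagonalization of A (simultaneous row and column reduction) yields pivots 14, 12/7, -1, 2/3.
So there are 3 positive, 1 negative pivots.

(3, 1)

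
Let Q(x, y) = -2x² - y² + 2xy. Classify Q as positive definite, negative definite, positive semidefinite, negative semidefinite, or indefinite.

The symmetric matrix of Q is [[-2, 1], [1, -1]].
For the 2×2 matrix [[-2, 1], [1, -1]]: det = -2·-1 − (1)² = 1, trace = -3.
det > 0 so both eigenvalues share the sign of the trace; trace = -3 < 0 ⇒ both negative.

negative definite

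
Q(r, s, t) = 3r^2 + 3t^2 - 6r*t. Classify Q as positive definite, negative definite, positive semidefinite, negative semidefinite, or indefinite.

Write A = [[3, 0, -3], [0, 0, 0], [-3, 0, 3]].
Row-reducing A symmetrically gives the diagonal entries 3, 0, 0.
That gives 1 positive, 2 zero pivots.
Hence Q is positive semidefinite.

positive semidefinite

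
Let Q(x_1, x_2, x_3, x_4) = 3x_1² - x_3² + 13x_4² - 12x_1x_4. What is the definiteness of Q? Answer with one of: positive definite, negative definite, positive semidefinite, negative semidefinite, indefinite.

The associated matrix is A = [[3, 0, 0, -6], [0, 0, 0, 0], [0, 0, -1, 0], [-6, 0, 0, 13]].
Row-reducing A symmetrically gives the diagonal entries 3, 0, -1, 1.
Counting signs: 2 positive, 1 negative, 1 zero.
Hence Q is indefinite.

indefinite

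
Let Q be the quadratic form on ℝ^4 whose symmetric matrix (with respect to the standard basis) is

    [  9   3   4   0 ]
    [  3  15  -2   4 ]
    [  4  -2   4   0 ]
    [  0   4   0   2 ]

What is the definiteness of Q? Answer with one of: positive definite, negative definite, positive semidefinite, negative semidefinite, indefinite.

Leading principal minors: Δ_1 = 9, Δ_2 = 126, Δ_3 = 180, Δ_4 = 40.
All leading principal minors are positive, so by Sylvester's criterion Q is positive definite.

positive definite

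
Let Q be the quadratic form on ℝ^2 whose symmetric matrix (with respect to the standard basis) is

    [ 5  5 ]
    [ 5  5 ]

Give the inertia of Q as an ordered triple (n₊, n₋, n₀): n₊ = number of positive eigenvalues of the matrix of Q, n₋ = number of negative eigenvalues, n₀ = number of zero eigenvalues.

Symmetric row and column elimination reduces A to a congruent diagonal form with pivots 5, 0.
That gives 1 positive, 1 zero pivots.

(1, 0, 1)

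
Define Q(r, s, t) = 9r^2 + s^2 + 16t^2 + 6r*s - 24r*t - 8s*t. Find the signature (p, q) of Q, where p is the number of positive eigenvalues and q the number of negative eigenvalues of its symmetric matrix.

(1, 0)

The associated matrix is A = [[9, 3, -12], [3, 1, -4], [-12, -4, 16]].
Congruent diagonalization of A (simultaneous row and column reduction) yields pivots 9, 0, 0.
Counting signs: 1 positive, 2 zero.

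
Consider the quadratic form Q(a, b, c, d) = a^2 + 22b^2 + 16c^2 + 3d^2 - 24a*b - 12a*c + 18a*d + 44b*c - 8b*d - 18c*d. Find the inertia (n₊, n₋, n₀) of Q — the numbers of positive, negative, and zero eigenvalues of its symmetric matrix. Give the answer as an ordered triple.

The symmetric matrix is A = [[1, -12, -6, 9], [-12, 22, 22, -4], [-6, 22, 16, -9], [9, -4, -9, 3]].
An LDLᵀ factorisation of A has diagonal entries 1, -122, 30/61, -5/6.
Counting signs: 2 positive, 2 negative.

(2, 2, 0)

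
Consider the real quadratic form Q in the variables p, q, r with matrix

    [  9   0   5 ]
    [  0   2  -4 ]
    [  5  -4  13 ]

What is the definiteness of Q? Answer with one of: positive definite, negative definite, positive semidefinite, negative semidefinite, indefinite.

positive definite

Symmetric row and column elimination reduces A to a congruent diagonal form with pivots 9, 2, 20/9.
Counting signs: 3 positive.
Hence Q is positive definite.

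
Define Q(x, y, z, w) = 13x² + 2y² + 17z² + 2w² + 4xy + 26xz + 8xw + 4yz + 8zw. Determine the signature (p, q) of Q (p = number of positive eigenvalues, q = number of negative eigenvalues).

Write A = [[13, 2, 13, 4], [2, 2, 2, 0], [13, 2, 17, 4], [4, 0, 4, 2]].
Symmetric row and column elimination reduces A to a congruent diagonal form with pivots 13, 22/13, 4, 6/11.
So there are 4 positive pivots.

(4, 0)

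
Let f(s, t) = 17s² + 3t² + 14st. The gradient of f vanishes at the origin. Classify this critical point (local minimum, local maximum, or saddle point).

The Hessian at the origin is H = [[34, 14], [14, 6]].
det H = 34·6 − (14)² = 8 > 0 and H[1,1] = 34 > 0, so H is positive definite.
Therefore the origin is a local minimum.

local minimum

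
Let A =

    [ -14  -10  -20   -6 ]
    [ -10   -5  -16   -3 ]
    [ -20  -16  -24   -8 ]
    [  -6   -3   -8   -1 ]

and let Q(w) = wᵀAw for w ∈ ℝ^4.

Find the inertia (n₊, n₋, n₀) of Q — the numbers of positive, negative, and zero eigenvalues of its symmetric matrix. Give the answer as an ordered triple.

(2, 1, 1)

Row-reducing A symmetrically gives the diagonal entries -14, 15/7, 16/5, 0.
Counting signs: 2 positive, 1 negative, 1 zero.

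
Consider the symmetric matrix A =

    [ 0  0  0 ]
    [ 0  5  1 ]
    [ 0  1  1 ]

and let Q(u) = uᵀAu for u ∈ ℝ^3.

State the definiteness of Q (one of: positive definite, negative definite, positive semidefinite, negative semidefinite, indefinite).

Congruent diagonalization of A (simultaneous row and column reduction) yields pivots 0, 5, 4/5.
Counting signs: 2 positive, 1 zero.
Hence Q is positive semidefinite.

positive semidefinite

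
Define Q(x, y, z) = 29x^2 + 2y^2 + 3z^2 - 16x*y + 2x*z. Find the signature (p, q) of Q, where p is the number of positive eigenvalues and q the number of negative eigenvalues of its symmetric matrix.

The associated matrix is A = [[29, -8, 1], [-8, 2, 0], [1, 0, 3]].
An LDLᵀ factorisation of A has diagonal entries 29, -6/29, 10/3.
Counting signs: 2 positive, 1 negative.

(2, 1)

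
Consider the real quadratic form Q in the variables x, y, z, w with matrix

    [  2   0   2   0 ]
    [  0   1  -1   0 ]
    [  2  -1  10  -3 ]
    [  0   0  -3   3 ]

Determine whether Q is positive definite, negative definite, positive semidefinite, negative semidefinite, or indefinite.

positive definite

Leading principal minors: Δ_1 = 2, Δ_2 = 2, Δ_3 = 14, Δ_4 = 24.
All leading principal minors are positive, so by Sylvester's criterion Q is positive definite.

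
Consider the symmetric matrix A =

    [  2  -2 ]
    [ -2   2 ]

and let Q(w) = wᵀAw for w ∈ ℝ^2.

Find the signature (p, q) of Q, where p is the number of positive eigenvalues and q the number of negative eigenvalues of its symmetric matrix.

(1, 0)

Applying the same elementary operations to the rows and columns of A produces a congruent diagonal matrix with entries 2, 0.
That gives 1 positive, 1 zero pivots.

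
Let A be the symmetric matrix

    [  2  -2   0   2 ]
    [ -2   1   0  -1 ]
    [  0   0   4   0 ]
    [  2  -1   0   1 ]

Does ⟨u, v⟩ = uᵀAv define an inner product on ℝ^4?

no

Row-reducing A symmetrically gives the diagonal entries 2, -1, 4, 0.
Counting signs: 2 positive, 1 negative, 1 zero.
Hence Q is indefinite.
⟨·,·⟩ is an inner product exactly when A is positive definite.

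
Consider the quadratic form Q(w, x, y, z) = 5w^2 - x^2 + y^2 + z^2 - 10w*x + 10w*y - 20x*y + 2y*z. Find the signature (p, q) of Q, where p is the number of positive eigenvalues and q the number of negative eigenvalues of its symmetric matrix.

The symmetric matrix is A = [[5, -5, 5, 0], [-5, -1, -10, 0], [5, -10, 1, 1], [0, 0, 1, 1]].
Congruent diagonalization of A (simultaneous row and column reduction) yields pivots 5, -6, 1/6, -5.
So there are 2 positive, 2 negative pivots.

(2, 2)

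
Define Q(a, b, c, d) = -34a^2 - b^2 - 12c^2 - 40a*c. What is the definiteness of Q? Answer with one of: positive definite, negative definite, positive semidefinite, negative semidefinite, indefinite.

Write A = [[-34, 0, -20, 0], [0, -1, 0, 0], [-20, 0, -12, 0], [0, 0, 0, 0]].
Applying the same elementary operations to the rows and columns of A produces a congruent diagonal matrix with entries -34, -1, -4/17, 0.
Counting signs: 3 negative, 1 zero.
Hence Q is negative semidefinite.

negative semidefinite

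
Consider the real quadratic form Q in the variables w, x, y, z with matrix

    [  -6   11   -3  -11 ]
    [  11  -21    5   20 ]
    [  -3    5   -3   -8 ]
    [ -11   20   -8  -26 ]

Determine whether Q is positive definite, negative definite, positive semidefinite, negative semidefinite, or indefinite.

negative definite

Congruent diagonalization of A (simultaneous row and column reduction) yields pivots -6, -5/6, -6/5, -1.
So there are 4 negative pivots.
Hence Q is negative definite.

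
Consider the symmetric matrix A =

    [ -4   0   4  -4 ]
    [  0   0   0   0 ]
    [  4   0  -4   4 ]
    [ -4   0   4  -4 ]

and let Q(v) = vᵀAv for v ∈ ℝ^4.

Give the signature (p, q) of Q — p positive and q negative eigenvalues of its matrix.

Row-reducing A symmetrically gives the diagonal entries -4, 0, 0, 0.
So there are 1 negative, 3 zero pivots.

(0, 1)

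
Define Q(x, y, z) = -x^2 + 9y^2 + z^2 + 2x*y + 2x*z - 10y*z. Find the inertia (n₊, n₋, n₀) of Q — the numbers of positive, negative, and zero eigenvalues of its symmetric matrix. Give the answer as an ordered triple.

The associated matrix is A = [[-1, 1, 1], [1, 9, -5], [1, -5, 1]].
Row-reducing A symmetrically gives the diagonal entries -1, 10, 2/5.
So there are 2 positive, 1 negative pivots.

(2, 1, 0)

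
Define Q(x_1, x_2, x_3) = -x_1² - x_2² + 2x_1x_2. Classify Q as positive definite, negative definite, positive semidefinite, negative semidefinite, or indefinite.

Write A = [[-1, 1, 0], [1, -1, 0], [0, 0, 0]].
Symmetric row and column elimination reduces A to a congruent diagonal form with pivots -1, 0, 0.
Counting signs: 1 negative, 2 zero.
Hence Q is negative semidefinite.

negative semidefinite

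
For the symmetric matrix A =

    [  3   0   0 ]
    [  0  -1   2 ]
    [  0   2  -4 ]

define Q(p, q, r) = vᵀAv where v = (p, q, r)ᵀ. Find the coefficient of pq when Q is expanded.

0

The coefficient of pq is A[1,2] + A[2,1] = 2·0 = 0.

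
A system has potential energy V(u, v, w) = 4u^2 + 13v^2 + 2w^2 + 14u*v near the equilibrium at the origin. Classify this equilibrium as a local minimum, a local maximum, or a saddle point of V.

local minimum

The Hessian at the origin is H = [[8, 14, 0], [14, 26, 0], [0, 0, 4]].
Row-reducing H symmetrically gives the diagonal entries 8, 3/2, 4.
So there are 3 positive pivots.
H is positive definite, so the origin is a strict local minimum.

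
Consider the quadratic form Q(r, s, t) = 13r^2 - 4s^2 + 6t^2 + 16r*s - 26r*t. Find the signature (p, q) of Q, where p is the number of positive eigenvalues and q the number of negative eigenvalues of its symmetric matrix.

(2, 1)

The associated matrix is A = [[13, 8, -13], [8, -4, 0], [-13, 0, 6]].
Symmetric row and column elimination reduces A to a congruent diagonal form with pivots 13, -116/13, 5/29.
That gives 2 positive, 1 negative pivots.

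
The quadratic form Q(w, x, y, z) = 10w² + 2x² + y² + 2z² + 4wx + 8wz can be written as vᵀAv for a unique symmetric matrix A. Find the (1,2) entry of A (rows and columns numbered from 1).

2

The coefficient of w·x in Q is 4. For a symmetric A this equals A[1,2] + A[2,1] = 2·A[1,2].
So A[1,2] = 4/2 = 2.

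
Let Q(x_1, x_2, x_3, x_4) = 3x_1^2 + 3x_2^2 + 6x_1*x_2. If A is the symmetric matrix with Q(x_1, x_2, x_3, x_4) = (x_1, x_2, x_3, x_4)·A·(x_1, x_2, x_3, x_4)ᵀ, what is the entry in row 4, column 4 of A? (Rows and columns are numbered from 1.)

The coefficient of x_4^2 in Q is 0, and that is exactly A[4,4].

0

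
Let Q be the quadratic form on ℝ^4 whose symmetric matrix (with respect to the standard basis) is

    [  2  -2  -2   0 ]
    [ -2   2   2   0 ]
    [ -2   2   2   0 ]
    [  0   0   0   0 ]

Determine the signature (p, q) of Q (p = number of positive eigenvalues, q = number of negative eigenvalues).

(1, 0)

Symmetric row and column elimination reduces A to a congruent diagonal form with pivots 2, 0, 0, 0.
So there are 1 positive, 3 zero pivots.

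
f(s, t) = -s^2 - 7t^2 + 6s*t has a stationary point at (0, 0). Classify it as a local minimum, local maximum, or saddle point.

The Hessian at the origin is H = [[-2, 6], [6, -14]].
det H = -2·-14 − (6)² = -8 < 0, so H is indefinite.
Therefore the origin is a saddle point.

saddle point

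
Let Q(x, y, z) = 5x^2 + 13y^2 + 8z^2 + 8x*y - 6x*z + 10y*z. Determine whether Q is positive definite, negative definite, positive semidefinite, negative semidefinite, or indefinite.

positive definite

The symmetric matrix of Q is A = [[5, 4, -3], [4, 13, 5], [-3, 5, 8]].
Leading principal minors: Δ_1 = 5, Δ_2 = 49, Δ_3 = 30.
All leading principal minors are positive, so by Sylvester's criterion Q is positive definite.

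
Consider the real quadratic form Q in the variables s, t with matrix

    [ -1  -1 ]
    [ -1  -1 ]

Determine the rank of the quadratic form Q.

1

Symmetric row and column elimination reduces A to a congruent diagonal form with pivots -1, 0.
Counting signs: 1 negative, 1 zero.
The rank is the number of nonzero pivots: 1.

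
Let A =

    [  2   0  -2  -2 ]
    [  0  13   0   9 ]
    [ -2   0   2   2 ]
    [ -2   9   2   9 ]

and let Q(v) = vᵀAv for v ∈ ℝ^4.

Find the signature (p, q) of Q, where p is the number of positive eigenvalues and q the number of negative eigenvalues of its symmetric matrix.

(3, 0)

Symmetric row and column elimination reduces A to a congruent diagonal form with pivots 2, 13, 0, 10/13.
Counting signs: 3 positive, 1 zero.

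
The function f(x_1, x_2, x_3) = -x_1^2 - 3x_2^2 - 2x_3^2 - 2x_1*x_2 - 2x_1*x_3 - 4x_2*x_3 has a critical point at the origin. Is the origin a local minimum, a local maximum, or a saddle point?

The Hessian at the origin is H = [[-2, -2, -2], [-2, -6, -4], [-2, -4, -4]].
Applying the same elementary operations to the rows and columns of H produces a congruent diagonal matrix with entries -2, -4, -1.
So there are 3 negative pivots.
H is negative definite, so the origin is a strict local maximum.

local maximum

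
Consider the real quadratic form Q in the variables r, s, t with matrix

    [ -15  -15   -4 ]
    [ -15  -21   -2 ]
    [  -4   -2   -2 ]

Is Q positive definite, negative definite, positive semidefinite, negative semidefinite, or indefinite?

Leading principal minors: Δ_1 = -15, Δ_2 = 90, Δ_3 = -24.
The signs alternate starting with Δ_1 < 0, so by Sylvester's criterion Q is negative definite.

negative definite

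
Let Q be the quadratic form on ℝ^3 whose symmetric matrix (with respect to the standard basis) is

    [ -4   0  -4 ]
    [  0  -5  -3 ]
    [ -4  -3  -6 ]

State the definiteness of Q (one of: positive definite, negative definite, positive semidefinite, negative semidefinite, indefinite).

Leading principal minors: Δ_1 = -4, Δ_2 = 20, Δ_3 = -4.
The signs alternate starting with Δ_1 < 0, so by Sylvester's criterion Q is negative definite.

negative definite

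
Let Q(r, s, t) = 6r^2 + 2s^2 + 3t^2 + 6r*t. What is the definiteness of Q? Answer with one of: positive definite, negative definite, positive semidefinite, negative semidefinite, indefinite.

positive definite

The symmetric matrix of Q is A = [[6, 0, 3], [0, 2, 0], [3, 0, 3]].
Leading principal minors: Δ_1 = 6, Δ_2 = 12, Δ_3 = 18.
All leading principal minors are positive, so by Sylvester's criterion Q is positive definite.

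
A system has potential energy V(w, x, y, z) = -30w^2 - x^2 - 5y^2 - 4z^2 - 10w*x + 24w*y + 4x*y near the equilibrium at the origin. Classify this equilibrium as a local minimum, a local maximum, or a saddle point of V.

local maximum

The Hessian at the origin is H = [[-60, -10, 24, 0], [-10, -2, 4, 0], [24, 4, -10, 0], [0, 0, 0, -8]].
Row-reducing H symmetrically gives the diagonal entries -60, -1/3, -2/5, -8.
Counting signs: 4 negative.
H is negative definite, so the origin is a strict local maximum.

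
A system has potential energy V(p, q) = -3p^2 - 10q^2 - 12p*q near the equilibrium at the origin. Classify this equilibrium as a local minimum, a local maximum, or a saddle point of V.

The Hessian at the origin is H = [[-6, -12], [-12, -20]].
det H = -6·-20 − (-12)² = -24 < 0, so H is indefinite.
Therefore the origin is a saddle point.

saddle point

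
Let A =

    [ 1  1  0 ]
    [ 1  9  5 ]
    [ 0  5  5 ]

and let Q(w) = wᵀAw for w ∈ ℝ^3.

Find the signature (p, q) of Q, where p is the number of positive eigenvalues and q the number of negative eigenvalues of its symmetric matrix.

(3, 0)

Applying the same elementary operations to the rows and columns of A produces a congruent diagonal matrix with entries 1, 8, 15/8.
That gives 3 positive pivots.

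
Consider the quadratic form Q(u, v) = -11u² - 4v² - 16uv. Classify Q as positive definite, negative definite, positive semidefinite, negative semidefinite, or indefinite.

The symmetric matrix of Q is [[-11, -8], [-8, -4]].
For the 2×2 matrix [[-11, -8], [-8, -4]]: det = -11·-4 − (-8)² = -20, trace = -15.
det < 0 so the eigenvalues have opposite signs; the form is indefinite.

indefinite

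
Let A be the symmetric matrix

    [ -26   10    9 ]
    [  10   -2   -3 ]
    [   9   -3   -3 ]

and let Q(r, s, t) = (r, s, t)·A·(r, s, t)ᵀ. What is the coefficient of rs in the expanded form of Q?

The coefficient of rs is A[1,2] + A[2,1] = 2·10 = 20.

20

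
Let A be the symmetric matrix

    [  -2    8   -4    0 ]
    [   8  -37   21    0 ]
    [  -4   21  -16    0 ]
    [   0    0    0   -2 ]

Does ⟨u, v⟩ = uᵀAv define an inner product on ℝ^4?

no

Row-reducing A symmetrically gives the diagonal entries -2, -5, -3, -2.
So there are 4 negative pivots.
Hence Q is negative definite.
⟨·,·⟩ is an inner product exactly when A is positive definite.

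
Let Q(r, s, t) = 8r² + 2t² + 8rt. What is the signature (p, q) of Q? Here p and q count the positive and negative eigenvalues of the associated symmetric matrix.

The symmetric matrix is A = [[8, 0, 4], [0, 0, 0], [4, 0, 2]].
Congruent diagonalization of A (simultaneous row and column reduction) yields pivots 8, 0, 0.
So there are 1 positive, 2 zero pivots.

(1, 0)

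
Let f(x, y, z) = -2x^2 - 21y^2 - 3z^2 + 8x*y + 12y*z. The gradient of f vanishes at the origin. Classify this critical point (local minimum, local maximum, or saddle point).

local maximum

The Hessian at the origin is H = [[-4, 8, 0], [8, -42, 12], [0, 12, -6]].
An LDLᵀ factorisation of H has diagonal entries -4, -26, -6/13.
That gives 3 negative pivots.
H is negative definite, so the origin is a strict local maximum.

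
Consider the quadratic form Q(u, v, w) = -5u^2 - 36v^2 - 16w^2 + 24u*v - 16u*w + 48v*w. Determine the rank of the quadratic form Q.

2

Write A = [[-5, 12, -8], [12, -36, 24], [-8, 24, -16]].
Symmetric row and column elimination reduces A to a congruent diagonal form with pivots -5, -36/5, 0.
So there are 2 negative, 1 zero pivots.
The rank is the number of nonzero pivots: 2.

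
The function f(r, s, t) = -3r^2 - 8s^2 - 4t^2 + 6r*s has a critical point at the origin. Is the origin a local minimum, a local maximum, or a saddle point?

The Hessian at the origin is H = [[-6, 6, 0], [6, -16, 0], [0, 0, -8]].
Symmetric row and column elimination reduces H to a congruent diagonal form with pivots -6, -10, -8.
Counting signs: 3 negative.
H is negative definite, so the origin is a strict local maximum.

local maximum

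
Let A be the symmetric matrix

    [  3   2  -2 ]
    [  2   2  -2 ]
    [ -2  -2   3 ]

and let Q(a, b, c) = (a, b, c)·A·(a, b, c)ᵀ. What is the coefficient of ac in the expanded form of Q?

The coefficient of ac is A[1,3] + A[3,1] = 2·(-2) = -4.

-4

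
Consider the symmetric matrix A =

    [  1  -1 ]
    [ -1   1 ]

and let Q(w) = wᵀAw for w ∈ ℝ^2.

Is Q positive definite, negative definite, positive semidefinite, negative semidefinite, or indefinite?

positive semidefinite

Applying the same elementary operations to the rows and columns of A produces a congruent diagonal matrix with entries 1, 0.
That gives 1 positive, 1 zero pivots.
Hence Q is positive semidefinite.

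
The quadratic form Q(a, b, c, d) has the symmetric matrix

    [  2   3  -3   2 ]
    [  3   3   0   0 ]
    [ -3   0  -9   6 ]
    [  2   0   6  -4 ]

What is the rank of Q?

2

Congruent diagonalization of A (simultaneous row and column reduction) yields pivots 2, -3/2, 0, 0.
So there are 1 positive, 1 negative, 2 zero pivots.
The rank is the number of nonzero pivots: 2.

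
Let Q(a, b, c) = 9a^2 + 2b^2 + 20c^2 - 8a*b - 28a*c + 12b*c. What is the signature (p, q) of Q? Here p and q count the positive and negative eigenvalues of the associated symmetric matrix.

(2, 1)

Write A = [[9, -4, -14], [-4, 2, 6], [-14, 6, 20]].
Symmetric row and column elimination reduces A to a congruent diagonal form with pivots 9, 2/9, -2.
That gives 2 positive, 1 negative pivots.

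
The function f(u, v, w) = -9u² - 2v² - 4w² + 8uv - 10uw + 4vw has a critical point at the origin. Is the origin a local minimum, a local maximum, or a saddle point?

The Hessian at the origin is H = [[-18, 8, -10], [8, -4, 4], [-10, 4, -8]].
Applying the same elementary operations to the rows and columns of H produces a congruent diagonal matrix with entries -18, -4/9, -2.
So there are 3 negative pivots.
H is negative definite, so the origin is a strict local maximum.

local maximum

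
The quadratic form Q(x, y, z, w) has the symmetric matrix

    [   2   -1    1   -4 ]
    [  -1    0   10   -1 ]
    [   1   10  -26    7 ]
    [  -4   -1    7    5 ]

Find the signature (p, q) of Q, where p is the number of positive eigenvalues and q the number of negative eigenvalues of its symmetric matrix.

(2, 2)

Applying the same elementary operations to the rows and columns of A produces a congruent diagonal matrix with entries 2, -1/2, 194, -3/97.
That gives 2 positive, 2 negative pivots.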